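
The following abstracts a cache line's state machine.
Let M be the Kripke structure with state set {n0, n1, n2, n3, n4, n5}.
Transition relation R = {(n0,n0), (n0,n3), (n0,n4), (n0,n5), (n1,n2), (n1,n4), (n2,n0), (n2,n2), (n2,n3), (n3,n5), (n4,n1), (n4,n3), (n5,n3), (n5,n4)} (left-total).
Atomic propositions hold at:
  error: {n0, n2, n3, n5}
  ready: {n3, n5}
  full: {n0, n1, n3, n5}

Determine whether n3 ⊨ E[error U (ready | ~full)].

Yes

Sat(~full) = {n2, n4}
Sat(ready | ~full) = {n2, n3, n4, n5}
E[error U (ready | ~full)]: least fixpoint, start Z0 = Sat((ready | ~full)) = {n2, n3, n4, n5}, add states in Sat(error) with some successor in Z. Z1 = {n0, n2, n3, n4, n5}; fixed.
Sat(E[error U (ready | ~full)]) = {n0, n2, n3, n4, n5}
n3 ∈ Sat(E[error U (ready | ~full)]) = {n0, n2, n3, n4, n5}, so the formula holds at n3.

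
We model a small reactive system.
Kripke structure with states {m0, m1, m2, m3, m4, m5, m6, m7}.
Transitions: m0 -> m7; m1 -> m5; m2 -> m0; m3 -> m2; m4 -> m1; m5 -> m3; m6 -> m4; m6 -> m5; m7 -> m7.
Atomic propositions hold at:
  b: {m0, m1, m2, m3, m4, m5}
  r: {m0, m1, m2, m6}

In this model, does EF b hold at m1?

EF b: least fixpoint, start Z0 = {m0, m1, m2, m3, m4, m5}, add states with some successor in Z. Z1 = {m0, m1, m2, m3, m4, m5, m6}; fixed.
Sat(EF b) = {m0, m1, m2, m3, m4, m5, m6}
m1 ∈ Sat(EF b) = {m0, m1, m2, m3, m4, m5, m6}, so the formula holds at m1.

Yes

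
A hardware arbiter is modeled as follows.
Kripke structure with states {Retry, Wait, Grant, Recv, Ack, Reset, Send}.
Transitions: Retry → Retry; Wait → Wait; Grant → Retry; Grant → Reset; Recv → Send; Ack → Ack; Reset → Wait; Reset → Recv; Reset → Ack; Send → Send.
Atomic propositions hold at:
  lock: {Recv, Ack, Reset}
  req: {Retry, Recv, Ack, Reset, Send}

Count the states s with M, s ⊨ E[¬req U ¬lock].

4

Sat(¬req) = {Wait, Grant}
Sat(¬lock) = {Retry, Wait, Grant, Send}
E[¬req U ¬lock]: least fixpoint, start Z0 = Sat(¬lock) = {Retry, Wait, Grant, Send}, add states in Sat(¬req) with some successor in Z. Already a fixed point.
Sat(E[¬req U ¬lock]) = {Retry, Wait, Grant, Send}
|Sat(E[¬req U ¬lock])| = |{Retry, Wait, Grant, Send}| = 4.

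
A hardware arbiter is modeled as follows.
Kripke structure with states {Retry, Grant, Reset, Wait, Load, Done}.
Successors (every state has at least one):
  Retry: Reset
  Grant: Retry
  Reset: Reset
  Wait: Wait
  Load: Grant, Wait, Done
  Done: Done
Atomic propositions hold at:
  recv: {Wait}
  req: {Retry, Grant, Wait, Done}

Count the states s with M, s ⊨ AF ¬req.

Sat(¬req) = {Reset, Load}
AF ¬req: least fixpoint, start Z0 = {Reset, Load}, add states with every successor in Z. Z1 = {Retry, Reset, Load}; Z2 = {Retry, Grant, Reset, Load}; fixed.
Sat(AF ¬req) = {Retry, Grant, Reset, Load}
|Sat(AF ¬req)| = |{Retry, Grant, Reset, Load}| = 4.

4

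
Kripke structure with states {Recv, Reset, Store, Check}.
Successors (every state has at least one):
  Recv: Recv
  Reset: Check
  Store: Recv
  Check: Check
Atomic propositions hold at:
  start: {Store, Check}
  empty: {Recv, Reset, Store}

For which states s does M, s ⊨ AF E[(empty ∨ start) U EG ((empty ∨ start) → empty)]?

{Recv, Store}

Sat(empty ∨ start) = {Recv, Reset, Store, Check}
Sat((empty ∨ start) → empty) = {Recv, Reset, Store}
EG ((empty ∨ start) → empty): greatest fixpoint, start Z0 = {Recv, Reset, Store}, keep only states in Sat with some successor in Z. Z1 = {Recv, Store}; fixed.
Sat(EG ((empty ∨ start) → empty)) = {Recv, Store}
E[(empty ∨ start) U EG ((empty ∨ start) → empty)]: least fixpoint, start Z0 = Sat(EG ((empty ∨ start) → empty)) = {Recv, Store}, add states in Sat(empty ∨ start) with some successor in Z. Already a fixed point.
Sat(E[(empty ∨ start) U EG ((empty ∨ start) → empty)]) = {Recv, Store}
AF E[(empty ∨ start) U EG ((empty ∨ start) → empty)]: least fixpoint, start Z0 = {Recv, Store}, add states with every successor in Z. Already a fixed point.
Sat(AF E[(empty ∨ start) U EG ((empty ∨ start) → empty)]) = {Recv, Store}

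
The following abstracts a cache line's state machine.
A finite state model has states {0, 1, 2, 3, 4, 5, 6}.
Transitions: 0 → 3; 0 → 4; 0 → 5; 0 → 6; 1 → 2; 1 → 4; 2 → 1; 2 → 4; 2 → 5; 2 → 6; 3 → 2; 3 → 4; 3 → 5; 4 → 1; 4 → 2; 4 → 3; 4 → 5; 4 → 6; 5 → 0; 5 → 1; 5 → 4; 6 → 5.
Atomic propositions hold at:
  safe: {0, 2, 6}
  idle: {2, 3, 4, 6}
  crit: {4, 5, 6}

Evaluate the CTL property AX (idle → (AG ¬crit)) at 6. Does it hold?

Sat(¬crit) = {0, 1, 2, 3}
AG ¬crit: greatest fixpoint, start Z0 = {0, 1, 2, 3}, keep only states in Sat with every successor in Z. Z1 = ∅; fixed.
Sat(AG ¬crit) = ∅
Sat(idle → (AG ¬crit)) = {0, 1, 5}
Sat(AX (idle → (AG ¬crit))) = {s : every successor in {0, 1, 5}} = {6}
6 ∈ Sat(AX (idle → (AG ¬crit))) = {6}, so the formula holds at 6.

Yes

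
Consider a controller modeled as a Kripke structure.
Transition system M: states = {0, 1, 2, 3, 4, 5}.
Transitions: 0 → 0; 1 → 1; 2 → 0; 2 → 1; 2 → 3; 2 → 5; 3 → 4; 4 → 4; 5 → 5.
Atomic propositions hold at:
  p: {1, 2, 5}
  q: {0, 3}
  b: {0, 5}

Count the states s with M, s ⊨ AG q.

AG q: greatest fixpoint, start Z0 = {0, 3}, keep only states in Sat with every successor in Z. Z1 = {0}; fixed.
Sat(AG q) = {0}
|Sat(AG q)| = |{0}| = 1.

1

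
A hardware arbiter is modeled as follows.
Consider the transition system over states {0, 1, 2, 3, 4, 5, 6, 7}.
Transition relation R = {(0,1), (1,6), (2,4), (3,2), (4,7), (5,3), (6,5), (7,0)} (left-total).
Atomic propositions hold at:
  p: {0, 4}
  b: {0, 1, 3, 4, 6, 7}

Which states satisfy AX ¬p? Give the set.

{0, 1, 3, 4, 5, 6}

Sat(¬p) = {1, 2, 3, 5, 6, 7}
Sat(AX ¬p) = {s : every successor in {1, 2, 3, 5, 6, 7}} = {0, 1, 3, 4, 5, 6}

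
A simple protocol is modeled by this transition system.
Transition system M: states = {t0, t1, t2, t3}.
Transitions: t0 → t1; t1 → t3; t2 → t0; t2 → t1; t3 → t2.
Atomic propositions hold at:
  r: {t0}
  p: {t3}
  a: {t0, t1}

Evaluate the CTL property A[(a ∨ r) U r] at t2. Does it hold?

No

Sat(a ∨ r) = {t0, t1}
A[(a ∨ r) U r]: least fixpoint, start Z0 = Sat(r) = {t0}, add states in Sat(a ∨ r) with every successor in Z. Already a fixed point.
Sat(A[(a ∨ r) U r]) = {t0}
t2 ∉ Sat(A[(a ∨ r) U r]) = {t0}, so the formula does not hold at t2.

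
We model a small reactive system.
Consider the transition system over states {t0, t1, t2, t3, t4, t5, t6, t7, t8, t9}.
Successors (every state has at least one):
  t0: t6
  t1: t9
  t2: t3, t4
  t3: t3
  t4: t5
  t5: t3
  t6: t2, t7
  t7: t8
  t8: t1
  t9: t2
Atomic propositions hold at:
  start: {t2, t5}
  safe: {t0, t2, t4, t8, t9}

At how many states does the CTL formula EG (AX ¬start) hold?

Sat(¬start) = {t0, t1, t3, t4, t6, t7, t8, t9}
Sat(AX ¬start) = {s : every successor in {t0, t1, t3, t4, t6, t7, t8, t9}} = {t0, t1, t2, t3, t5, t7, t8}
EG (AX ¬start): greatest fixpoint, start Z0 = {t0, t1, t2, t3, t5, t7, t8}, keep only states in Sat with some successor in Z. Z1 = {t2, t3, t5, t7, t8}; Z2 = {t2, t3, t5, t7}; Z3 = {t2, t3, t5}; fixed.
Sat(EG (AX ¬start)) = {t2, t3, t5}
|Sat(EG (AX ¬start))| = |{t2, t3, t5}| = 3.

3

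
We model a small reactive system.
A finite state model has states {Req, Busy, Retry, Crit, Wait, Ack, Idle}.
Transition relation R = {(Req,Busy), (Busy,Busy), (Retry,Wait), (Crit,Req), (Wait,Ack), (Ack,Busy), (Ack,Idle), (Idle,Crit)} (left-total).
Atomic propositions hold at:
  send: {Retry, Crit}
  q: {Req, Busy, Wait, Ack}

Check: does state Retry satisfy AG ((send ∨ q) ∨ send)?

Sat(send ∨ q) = {Req, Busy, Retry, Crit, Wait, Ack}
Sat((send ∨ q) ∨ send) = {Req, Busy, Retry, Crit, Wait, Ack}
AG ((send ∨ q) ∨ send): greatest fixpoint, start Z0 = {Req, Busy, Retry, Crit, Wait, Ack}, keep only states in Sat with every successor in Z. Z1 = {Req, Busy, Retry, Crit, Wait}; Z2 = {Req, Busy, Retry, Crit}; Z3 = {Req, Busy, Crit}; fixed.
Sat(AG ((send ∨ q) ∨ send)) = {Req, Busy, Crit}
Retry ∉ Sat(AG ((send ∨ q) ∨ send)) = {Req, Busy, Crit}, so the formula does not hold at Retry.

No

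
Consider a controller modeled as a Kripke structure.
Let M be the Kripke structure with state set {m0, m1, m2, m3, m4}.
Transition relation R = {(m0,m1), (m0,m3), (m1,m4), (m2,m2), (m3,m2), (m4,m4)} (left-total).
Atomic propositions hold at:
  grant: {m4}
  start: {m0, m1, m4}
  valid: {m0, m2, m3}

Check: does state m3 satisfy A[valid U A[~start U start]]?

Sat(~start) = {m2, m3}
A[~start U start]: least fixpoint, start Z0 = Sat(start) = {m0, m1, m4}, add states in Sat(~start) with every successor in Z. Already a fixed point.
Sat(A[~start U start]) = {m0, m1, m4}
A[valid U A[~start U start]]: least fixpoint, start Z0 = Sat(A[~start U start]) = {m0, m1, m4}, add states in Sat(valid) with every successor in Z. Already a fixed point.
Sat(A[valid U A[~start U start]]) = {m0, m1, m4}
m3 ∉ Sat(A[valid U A[~start U start]]) = {m0, m1, m4}, so the formula does not hold at m3.

No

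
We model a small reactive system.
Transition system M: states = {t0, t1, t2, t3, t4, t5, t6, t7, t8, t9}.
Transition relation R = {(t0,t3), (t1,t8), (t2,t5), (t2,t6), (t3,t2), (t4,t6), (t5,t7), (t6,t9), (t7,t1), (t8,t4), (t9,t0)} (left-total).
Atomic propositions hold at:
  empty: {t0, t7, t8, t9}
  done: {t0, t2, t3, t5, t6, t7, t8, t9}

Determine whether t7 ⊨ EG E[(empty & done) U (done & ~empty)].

Sat(empty & done) = {t0, t7, t8, t9}
Sat(~empty) = {t1, t2, t3, t4, t5, t6}
Sat(done & ~empty) = {t2, t3, t5, t6}
E[(empty & done) U (done & ~empty)]: least fixpoint, start Z0 = Sat((done & ~empty)) = {t2, t3, t5, t6}, add states in Sat(empty & done) with some successor in Z. Z1 = {t0, t2, t3, t5, t6}; Z2 = {t0, t2, t3, t5, t6, t9}; fixed.
Sat(E[(empty & done) U (done & ~empty)]) = {t0, t2, t3, t5, t6, t9}
EG E[(empty & done) U (done & ~empty)]: greatest fixpoint, start Z0 = {t0, t2, t3, t5, t6, t9}, keep only states in Sat with some successor in Z. Z1 = {t0, t2, t3, t6, t9}; fixed.
Sat(EG E[(empty & done) U (done & ~empty)]) = {t0, t2, t3, t6, t9}
t7 ∉ Sat(EG E[(empty & done) U (done & ~empty)]) = {t0, t2, t3, t6, t9}, so the formula does not hold at t7.

No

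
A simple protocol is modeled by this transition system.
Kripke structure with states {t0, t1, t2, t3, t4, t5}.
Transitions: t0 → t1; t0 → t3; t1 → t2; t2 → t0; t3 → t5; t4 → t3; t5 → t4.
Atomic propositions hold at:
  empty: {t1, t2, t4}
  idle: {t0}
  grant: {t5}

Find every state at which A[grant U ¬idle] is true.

{t1, t2, t3, t4, t5}

Sat(¬idle) = {t1, t2, t3, t4, t5}
A[grant U ¬idle]: least fixpoint, start Z0 = Sat(¬idle) = {t1, t2, t3, t4, t5}, add states in Sat(grant) with every successor in Z. Already a fixed point.
Sat(A[grant U ¬idle]) = {t1, t2, t3, t4, t5}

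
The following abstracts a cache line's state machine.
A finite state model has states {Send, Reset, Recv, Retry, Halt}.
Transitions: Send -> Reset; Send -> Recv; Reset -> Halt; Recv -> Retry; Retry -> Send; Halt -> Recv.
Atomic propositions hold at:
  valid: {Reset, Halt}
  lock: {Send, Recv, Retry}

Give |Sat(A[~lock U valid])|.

2

Sat(~lock) = {Reset, Halt}
A[~lock U valid]: least fixpoint, start Z0 = Sat(valid) = {Reset, Halt}, add states in Sat(~lock) with every successor in Z. Already a fixed point.
Sat(A[~lock U valid]) = {Reset, Halt}
|Sat(A[~lock U valid])| = |{Reset, Halt}| = 2.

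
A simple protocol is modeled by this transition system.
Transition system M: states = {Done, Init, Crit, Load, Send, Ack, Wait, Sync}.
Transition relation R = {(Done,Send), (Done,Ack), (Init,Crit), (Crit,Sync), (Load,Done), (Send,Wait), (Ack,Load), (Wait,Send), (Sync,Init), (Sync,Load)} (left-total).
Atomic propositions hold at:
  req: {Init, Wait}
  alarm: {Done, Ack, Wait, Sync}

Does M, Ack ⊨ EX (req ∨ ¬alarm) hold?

Sat(¬alarm) = {Init, Crit, Load, Send}
Sat(req ∨ ¬alarm) = {Init, Crit, Load, Send, Wait}
Sat(EX (req ∨ ¬alarm)) = {s : some successor in {Init, Crit, Load, Send, Wait}} = {Done, Init, Send, Ack, Wait, Sync}
Ack ∈ Sat(EX (req ∨ ¬alarm)) = {Done, Init, Send, Ack, Wait, Sync}, so the formula holds at Ack.

Yes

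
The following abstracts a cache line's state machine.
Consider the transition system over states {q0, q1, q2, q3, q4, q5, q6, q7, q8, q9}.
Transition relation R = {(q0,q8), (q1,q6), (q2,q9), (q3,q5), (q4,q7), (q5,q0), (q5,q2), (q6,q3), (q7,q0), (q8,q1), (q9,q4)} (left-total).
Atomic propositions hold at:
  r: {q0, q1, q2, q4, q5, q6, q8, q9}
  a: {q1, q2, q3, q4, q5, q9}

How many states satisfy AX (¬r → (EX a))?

9

Sat(¬r) = {q3, q7}
Sat(EX a) = {s : some successor in {q1, q2, q3, q4, q5, q9}} = {q2, q3, q5, q6, q8, q9}
Sat(¬r → (EX a)) = {q0, q1, q2, q3, q4, q5, q6, q8, q9}
Sat(AX (¬r → (EX a))) = {s : every successor in {q0, q1, q2, q3, q4, q5, q6, q8, q9}} = {q0, q1, q2, q3, q5, q6, q7, q8, q9}
|Sat(AX (¬r → (EX a)))| = |{q0, q1, q2, q3, q5, q6, q7, q8, q9}| = 9.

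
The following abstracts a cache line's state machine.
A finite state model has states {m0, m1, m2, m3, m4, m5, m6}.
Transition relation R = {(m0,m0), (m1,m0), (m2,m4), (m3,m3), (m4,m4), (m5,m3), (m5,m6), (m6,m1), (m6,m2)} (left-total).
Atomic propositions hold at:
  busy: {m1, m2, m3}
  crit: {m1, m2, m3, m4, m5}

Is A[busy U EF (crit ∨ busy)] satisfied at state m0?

Sat(crit ∨ busy) = {m1, m2, m3, m4, m5}
EF (crit ∨ busy): least fixpoint, start Z0 = {m1, m2, m3, m4, m5}, add states with some successor in Z. Z1 = {m1, m2, m3, m4, m5, m6}; fixed.
Sat(EF (crit ∨ busy)) = {m1, m2, m3, m4, m5, m6}
A[busy U EF (crit ∨ busy)]: least fixpoint, start Z0 = Sat(EF (crit ∨ busy)) = {m1, m2, m3, m4, m5, m6}, add states in Sat(busy) with every successor in Z. Already a fixed point.
Sat(A[busy U EF (crit ∨ busy)]) = {m1, m2, m3, m4, m5, m6}
m0 ∉ Sat(A[busy U EF (crit ∨ busy)]) = {m1, m2, m3, m4, m5, m6}, so the formula does not hold at m0.

No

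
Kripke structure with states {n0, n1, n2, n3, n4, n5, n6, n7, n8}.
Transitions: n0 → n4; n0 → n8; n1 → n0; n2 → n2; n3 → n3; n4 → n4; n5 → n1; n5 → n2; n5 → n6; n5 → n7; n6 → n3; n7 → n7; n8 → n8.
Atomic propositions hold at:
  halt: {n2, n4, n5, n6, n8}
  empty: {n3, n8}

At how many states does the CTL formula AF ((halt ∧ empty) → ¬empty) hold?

Sat(halt ∧ empty) = {n8}
Sat(¬empty) = {n0, n1, n2, n4, n5, n6, n7}
Sat((halt ∧ empty) → ¬empty) = {n0, n1, n2, n3, n4, n5, n6, n7}
AF ((halt ∧ empty) → ¬empty): least fixpoint, start Z0 = {n0, n1, n2, n3, n4, n5, n6, n7}, add states with every successor in Z. Already a fixed point.
Sat(AF ((halt ∧ empty) → ¬empty)) = {n0, n1, n2, n3, n4, n5, n6, n7}
|Sat(AF ((halt ∧ empty) → ¬empty))| = |{n0, n1, n2, n3, n4, n5, n6, n7}| = 8.

8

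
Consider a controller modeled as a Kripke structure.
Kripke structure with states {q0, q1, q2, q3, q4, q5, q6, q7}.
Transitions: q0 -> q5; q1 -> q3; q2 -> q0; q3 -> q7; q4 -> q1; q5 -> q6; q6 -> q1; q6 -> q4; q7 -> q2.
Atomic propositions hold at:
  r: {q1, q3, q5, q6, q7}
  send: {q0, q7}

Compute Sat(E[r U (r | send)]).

Sat(r | send) = {q0, q1, q3, q5, q6, q7}
E[r U (r | send)]: least fixpoint, start Z0 = Sat((r | send)) = {q0, q1, q3, q5, q6, q7}, add states in Sat(r) with some successor in Z. Already a fixed point.
Sat(E[r U (r | send)]) = {q0, q1, q3, q5, q6, q7}

{q0, q1, q3, q5, q6, q7}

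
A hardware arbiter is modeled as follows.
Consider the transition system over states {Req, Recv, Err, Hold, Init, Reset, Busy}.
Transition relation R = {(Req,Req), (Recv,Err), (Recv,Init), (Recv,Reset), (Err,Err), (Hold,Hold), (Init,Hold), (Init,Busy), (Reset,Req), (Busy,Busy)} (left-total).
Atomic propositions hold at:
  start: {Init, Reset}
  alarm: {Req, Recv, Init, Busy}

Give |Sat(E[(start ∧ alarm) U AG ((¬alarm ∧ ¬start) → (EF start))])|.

Sat(start ∧ alarm) = {Init}
Sat(¬alarm) = {Err, Hold, Reset}
Sat(¬start) = {Req, Recv, Err, Hold, Busy}
Sat(¬alarm ∧ ¬start) = {Err, Hold}
EF start: least fixpoint, start Z0 = {Init, Reset}, add states with some successor in Z. Z1 = {Recv, Init, Reset}; fixed.
Sat(EF start) = {Recv, Init, Reset}
Sat((¬alarm ∧ ¬start) → (EF start)) = {Req, Recv, Init, Reset, Busy}
AG ((¬alarm ∧ ¬start) → (EF start)): greatest fixpoint, start Z0 = {Req, Recv, Init, Reset, Busy}, keep only states in Sat with every successor in Z. Z1 = {Req, Reset, Busy}; fixed.
Sat(AG ((¬alarm ∧ ¬start) → (EF start))) = {Req, Reset, Busy}
E[(start ∧ alarm) U AG ((¬alarm ∧ ¬start) → (EF start))]: least fixpoint, start Z0 = Sat(AG ((¬alarm ∧ ¬start) → (EF start))) = {Req, Reset, Busy}, add states in Sat(start ∧ alarm) with some successor in Z. Z1 = {Req, Init, Reset, Busy}; fixed.
Sat(E[(start ∧ alarm) U AG ((¬alarm ∧ ¬start) → (EF start))]) = {Req, Init, Reset, Busy}
|Sat(E[(start ∧ alarm) U AG ((¬alarm ∧ ¬start) → (EF start))])| = |{Req, Init, Reset, Busy}| = 4.

4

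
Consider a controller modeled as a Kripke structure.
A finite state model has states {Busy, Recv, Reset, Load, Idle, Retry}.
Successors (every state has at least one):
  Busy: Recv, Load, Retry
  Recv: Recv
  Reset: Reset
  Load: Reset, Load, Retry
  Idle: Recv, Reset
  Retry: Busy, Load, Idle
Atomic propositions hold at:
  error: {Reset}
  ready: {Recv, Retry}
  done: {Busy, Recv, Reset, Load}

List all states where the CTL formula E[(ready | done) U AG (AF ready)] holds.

{Busy, Recv, Load, Retry}

Sat(ready | done) = {Busy, Recv, Reset, Load, Retry}
AF ready: least fixpoint, start Z0 = {Recv, Retry}, add states with every successor in Z. Already a fixed point.
Sat(AF ready) = {Recv, Retry}
AG (AF ready): greatest fixpoint, start Z0 = {Recv, Retry}, keep only states in Sat with every successor in Z. Z1 = {Recv}; fixed.
Sat(AG (AF ready)) = {Recv}
E[(ready | done) U AG (AF ready)]: least fixpoint, start Z0 = Sat(AG (AF ready)) = {Recv}, add states in Sat(ready | done) with some successor in Z. Z1 = {Busy, Recv}; Z2 = {Busy, Recv, Retry}; Z3 = {Busy, Recv, Load, Retry}; fixed.
Sat(E[(ready | done) U AG (AF ready)]) = {Busy, Recv, Load, Retry}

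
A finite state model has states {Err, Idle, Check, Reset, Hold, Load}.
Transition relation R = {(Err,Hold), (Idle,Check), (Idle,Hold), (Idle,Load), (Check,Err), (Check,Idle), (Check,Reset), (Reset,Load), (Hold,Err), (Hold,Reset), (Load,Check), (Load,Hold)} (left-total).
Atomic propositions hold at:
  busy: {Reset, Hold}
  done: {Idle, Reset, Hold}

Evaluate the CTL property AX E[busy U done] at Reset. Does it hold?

E[busy U done]: least fixpoint, start Z0 = Sat(done) = {Idle, Reset, Hold}, add states in Sat(busy) with some successor in Z. Already a fixed point.
Sat(E[busy U done]) = {Idle, Reset, Hold}
Sat(AX E[busy U done]) = {s : every successor in {Idle, Reset, Hold}} = {Err}
Reset ∉ Sat(AX E[busy U done]) = {Err}, so the formula does not hold at Reset.

No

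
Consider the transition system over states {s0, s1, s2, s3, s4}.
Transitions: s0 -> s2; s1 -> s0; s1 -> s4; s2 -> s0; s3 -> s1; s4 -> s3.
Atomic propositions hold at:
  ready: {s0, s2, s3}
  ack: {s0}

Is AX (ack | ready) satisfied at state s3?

No

Sat(ack | ready) = {s0, s2, s3}
Sat(AX (ack | ready)) = {s : every successor in {s0, s2, s3}} = {s0, s2, s4}
s3 ∉ Sat(AX (ack | ready)) = {s0, s2, s4}, so the formula does not hold at s3.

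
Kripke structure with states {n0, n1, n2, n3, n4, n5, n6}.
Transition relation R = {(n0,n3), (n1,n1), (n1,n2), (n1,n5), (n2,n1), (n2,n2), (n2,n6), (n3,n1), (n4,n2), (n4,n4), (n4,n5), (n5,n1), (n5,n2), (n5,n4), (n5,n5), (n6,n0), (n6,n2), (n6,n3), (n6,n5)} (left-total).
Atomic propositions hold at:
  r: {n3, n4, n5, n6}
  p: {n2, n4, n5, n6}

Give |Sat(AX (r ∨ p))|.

Sat(r ∨ p) = {n2, n3, n4, n5, n6}
Sat(AX (r ∨ p)) = {s : every successor in {n2, n3, n4, n5, n6}} = {n0, n4}
|Sat(AX (r ∨ p))| = |{n0, n4}| = 2.

2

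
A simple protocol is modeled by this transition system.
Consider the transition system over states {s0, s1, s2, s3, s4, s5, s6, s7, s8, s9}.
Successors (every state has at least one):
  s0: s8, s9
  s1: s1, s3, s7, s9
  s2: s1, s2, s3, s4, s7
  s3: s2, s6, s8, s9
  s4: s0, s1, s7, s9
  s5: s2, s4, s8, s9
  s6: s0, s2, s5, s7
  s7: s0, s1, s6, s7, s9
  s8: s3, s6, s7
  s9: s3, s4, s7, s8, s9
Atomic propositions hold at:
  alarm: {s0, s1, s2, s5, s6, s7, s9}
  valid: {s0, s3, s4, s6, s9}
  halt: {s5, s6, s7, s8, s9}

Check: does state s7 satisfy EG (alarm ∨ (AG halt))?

Yes

AG halt: greatest fixpoint, start Z0 = {s5, s6, s7, s8, s9}, keep only states in Sat with every successor in Z. Z1 = ∅; fixed.
Sat(AG halt) = ∅
Sat(alarm ∨ (AG halt)) = {s0, s1, s2, s5, s6, s7, s9}
EG (alarm ∨ (AG halt)): greatest fixpoint, start Z0 = {s0, s1, s2, s5, s6, s7, s9}, keep only states in Sat with some successor in Z. Already a fixed point.
Sat(EG (alarm ∨ (AG halt))) = {s0, s1, s2, s5, s6, s7, s9}
s7 ∈ Sat(EG (alarm ∨ (AG halt))) = {s0, s1, s2, s5, s6, s7, s9}, so the formula holds at s7.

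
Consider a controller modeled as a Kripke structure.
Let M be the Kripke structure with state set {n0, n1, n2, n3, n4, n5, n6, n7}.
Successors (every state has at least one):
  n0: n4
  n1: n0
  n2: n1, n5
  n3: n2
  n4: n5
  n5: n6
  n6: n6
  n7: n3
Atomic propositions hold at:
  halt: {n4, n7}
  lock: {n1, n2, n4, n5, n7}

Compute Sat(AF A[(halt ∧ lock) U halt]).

{n0, n1, n4, n7}

Sat(halt ∧ lock) = {n4, n7}
A[(halt ∧ lock) U halt]: least fixpoint, start Z0 = Sat(halt) = {n4, n7}, add states in Sat(halt ∧ lock) with every successor in Z. Already a fixed point.
Sat(A[(halt ∧ lock) U halt]) = {n4, n7}
AF A[(halt ∧ lock) U halt]: least fixpoint, start Z0 = {n4, n7}, add states with every successor in Z. Z1 = {n0, n4, n7}; Z2 = {n0, n1, n4, n7}; fixed.
Sat(AF A[(halt ∧ lock) U halt]) = {n0, n1, n4, n7}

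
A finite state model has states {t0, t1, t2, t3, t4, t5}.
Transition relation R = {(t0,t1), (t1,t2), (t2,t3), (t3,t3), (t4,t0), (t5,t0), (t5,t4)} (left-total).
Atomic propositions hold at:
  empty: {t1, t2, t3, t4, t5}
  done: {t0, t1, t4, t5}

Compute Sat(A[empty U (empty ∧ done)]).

Sat(empty ∧ done) = {t1, t4, t5}
A[empty U (empty ∧ done)]: least fixpoint, start Z0 = Sat((empty ∧ done)) = {t1, t4, t5}, add states in Sat(empty) with every successor in Z. Already a fixed point.
Sat(A[empty U (empty ∧ done)]) = {t1, t4, t5}

{t1, t4, t5}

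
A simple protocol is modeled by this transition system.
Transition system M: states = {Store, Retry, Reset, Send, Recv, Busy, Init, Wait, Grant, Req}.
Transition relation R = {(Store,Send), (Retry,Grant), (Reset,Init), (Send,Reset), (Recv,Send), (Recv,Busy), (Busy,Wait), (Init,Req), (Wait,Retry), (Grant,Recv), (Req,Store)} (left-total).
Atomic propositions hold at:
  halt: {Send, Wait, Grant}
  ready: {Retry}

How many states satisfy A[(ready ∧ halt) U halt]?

Sat(ready ∧ halt) = ∅
A[(ready ∧ halt) U halt]: least fixpoint, start Z0 = Sat(halt) = {Send, Wait, Grant}, add states in Sat(ready ∧ halt) with every successor in Z. Already a fixed point.
Sat(A[(ready ∧ halt) U halt]) = {Send, Wait, Grant}
|Sat(A[(ready ∧ halt) U halt])| = |{Send, Wait, Grant}| = 3.

3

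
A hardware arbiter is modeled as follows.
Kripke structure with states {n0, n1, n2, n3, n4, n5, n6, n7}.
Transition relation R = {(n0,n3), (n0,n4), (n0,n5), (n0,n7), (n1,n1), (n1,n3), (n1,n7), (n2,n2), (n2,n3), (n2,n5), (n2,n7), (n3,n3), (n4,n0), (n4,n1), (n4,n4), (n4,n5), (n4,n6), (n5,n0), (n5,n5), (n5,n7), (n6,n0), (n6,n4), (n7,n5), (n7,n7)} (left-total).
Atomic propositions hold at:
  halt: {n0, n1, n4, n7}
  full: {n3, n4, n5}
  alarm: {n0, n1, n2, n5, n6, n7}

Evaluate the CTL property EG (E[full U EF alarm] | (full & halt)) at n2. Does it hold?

Yes

EF alarm: least fixpoint, start Z0 = {n0, n1, n2, n5, n6, n7}, add states with some successor in Z. Z1 = {n0, n1, n2, n4, n5, n6, n7}; fixed.
Sat(EF alarm) = {n0, n1, n2, n4, n5, n6, n7}
E[full U EF alarm]: least fixpoint, start Z0 = Sat(EF alarm) = {n0, n1, n2, n4, n5, n6, n7}, add states in Sat(full) with some successor in Z. Already a fixed point.
Sat(E[full U EF alarm]) = {n0, n1, n2, n4, n5, n6, n7}
Sat(full & halt) = {n4}
Sat(E[full U EF alarm] | (full & halt)) = {n0, n1, n2, n4, n5, n6, n7}
EG (E[full U EF alarm] | (full & halt)): greatest fixpoint, start Z0 = {n0, n1, n2, n4, n5, n6, n7}, keep only states in Sat with some successor in Z. Already a fixed point.
Sat(EG (E[full U EF alarm] | (full & halt))) = {n0, n1, n2, n4, n5, n6, n7}
n2 ∈ Sat(EG (E[full U EF alarm] | (full & halt))) = {n0, n1, n2, n4, n5, n6, n7}, so the formula holds at n2.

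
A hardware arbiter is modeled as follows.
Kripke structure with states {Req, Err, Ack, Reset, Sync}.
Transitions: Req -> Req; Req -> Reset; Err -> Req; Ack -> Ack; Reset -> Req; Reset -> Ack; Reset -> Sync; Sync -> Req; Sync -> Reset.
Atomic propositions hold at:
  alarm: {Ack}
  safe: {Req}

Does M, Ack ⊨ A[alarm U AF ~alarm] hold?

Sat(~alarm) = {Req, Err, Reset, Sync}
AF ~alarm: least fixpoint, start Z0 = {Req, Err, Reset, Sync}, add states with every successor in Z. Already a fixed point.
Sat(AF ~alarm) = {Req, Err, Reset, Sync}
A[alarm U AF ~alarm]: least fixpoint, start Z0 = Sat(AF ~alarm) = {Req, Err, Reset, Sync}, add states in Sat(alarm) with every successor in Z. Already a fixed point.
Sat(A[alarm U AF ~alarm]) = {Req, Err, Reset, Sync}
Ack ∉ Sat(A[alarm U AF ~alarm]) = {Req, Err, Reset, Sync}, so the formula does not hold at Ack.

No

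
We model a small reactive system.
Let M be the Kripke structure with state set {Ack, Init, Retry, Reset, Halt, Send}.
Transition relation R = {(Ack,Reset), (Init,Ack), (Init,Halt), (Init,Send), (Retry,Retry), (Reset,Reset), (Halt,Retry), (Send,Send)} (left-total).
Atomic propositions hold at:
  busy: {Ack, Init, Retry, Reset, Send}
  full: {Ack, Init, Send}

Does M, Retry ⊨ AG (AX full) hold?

No

Sat(AX full) = {s : every successor in {Ack, Init, Send}} = {Send}
AG (AX full): greatest fixpoint, start Z0 = {Send}, keep only states in Sat with every successor in Z. Already a fixed point.
Sat(AG (AX full)) = {Send}
Retry ∉ Sat(AG (AX full)) = {Send}, so the formula does not hold at Retry.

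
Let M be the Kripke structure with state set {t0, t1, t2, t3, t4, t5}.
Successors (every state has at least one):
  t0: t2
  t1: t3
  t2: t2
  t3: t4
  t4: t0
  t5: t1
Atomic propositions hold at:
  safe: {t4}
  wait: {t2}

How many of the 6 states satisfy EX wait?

Sat(EX wait) = {s : some successor in {t2}} = {t0, t2}
|Sat(EX wait)| = |{t0, t2}| = 2.

2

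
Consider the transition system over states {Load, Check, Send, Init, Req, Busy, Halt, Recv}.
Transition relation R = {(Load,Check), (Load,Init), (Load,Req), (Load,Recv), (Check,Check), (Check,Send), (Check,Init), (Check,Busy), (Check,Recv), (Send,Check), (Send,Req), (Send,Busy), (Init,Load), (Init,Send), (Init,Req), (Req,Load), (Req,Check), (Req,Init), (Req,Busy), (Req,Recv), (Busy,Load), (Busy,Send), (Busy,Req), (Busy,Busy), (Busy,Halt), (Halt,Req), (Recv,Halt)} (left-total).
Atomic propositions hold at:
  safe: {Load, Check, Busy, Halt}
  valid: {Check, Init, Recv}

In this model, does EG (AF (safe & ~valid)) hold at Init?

Sat(~valid) = {Load, Send, Req, Busy, Halt}
Sat(safe & ~valid) = {Load, Busy, Halt}
AF (safe & ~valid): least fixpoint, start Z0 = {Load, Busy, Halt}, add states with every successor in Z. Z1 = {Load, Busy, Halt, Recv}; fixed.
Sat(AF (safe & ~valid)) = {Load, Busy, Halt, Recv}
EG (AF (safe & ~valid)): greatest fixpoint, start Z0 = {Load, Busy, Halt, Recv}, keep only states in Sat with some successor in Z. Z1 = {Load, Busy, Recv}; Z2 = {Load, Busy}; Z3 = {Busy}; fixed.
Sat(EG (AF (safe & ~valid))) = {Busy}
Init ∉ Sat(EG (AF (safe & ~valid))) = {Busy}, so the formula does not hold at Init.

No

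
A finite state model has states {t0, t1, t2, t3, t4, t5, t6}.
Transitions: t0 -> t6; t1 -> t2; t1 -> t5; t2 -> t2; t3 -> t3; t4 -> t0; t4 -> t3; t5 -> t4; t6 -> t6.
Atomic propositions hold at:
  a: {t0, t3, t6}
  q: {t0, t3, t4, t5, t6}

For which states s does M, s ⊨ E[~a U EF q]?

Sat(~a) = {t1, t2, t4, t5}
EF q: least fixpoint, start Z0 = {t0, t3, t4, t5, t6}, add states with some successor in Z. Z1 = {t0, t1, t3, t4, t5, t6}; fixed.
Sat(EF q) = {t0, t1, t3, t4, t5, t6}
E[~a U EF q]: least fixpoint, start Z0 = Sat(EF q) = {t0, t1, t3, t4, t5, t6}, add states in Sat(~a) with some successor in Z. Already a fixed point.
Sat(E[~a U EF q]) = {t0, t1, t3, t4, t5, t6}

{t0, t1, t3, t4, t5, t6}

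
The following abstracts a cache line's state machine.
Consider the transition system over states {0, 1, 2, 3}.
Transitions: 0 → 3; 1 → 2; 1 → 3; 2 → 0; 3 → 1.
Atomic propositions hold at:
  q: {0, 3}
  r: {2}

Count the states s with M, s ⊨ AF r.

AF r: least fixpoint, start Z0 = {2}, add states with every successor in Z. Already a fixed point.
Sat(AF r) = {2}
|Sat(AF r)| = |{2}| = 1.

1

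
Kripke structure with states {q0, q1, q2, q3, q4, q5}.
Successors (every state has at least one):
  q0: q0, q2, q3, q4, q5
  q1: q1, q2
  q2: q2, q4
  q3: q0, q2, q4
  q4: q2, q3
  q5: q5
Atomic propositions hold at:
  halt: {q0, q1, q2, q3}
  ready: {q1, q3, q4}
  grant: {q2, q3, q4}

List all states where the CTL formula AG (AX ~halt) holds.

{q5}

Sat(~halt) = {q4, q5}
Sat(AX ~halt) = {s : every successor in {q4, q5}} = {q5}
AG (AX ~halt): greatest fixpoint, start Z0 = {q5}, keep only states in Sat with every successor in Z. Already a fixed point.
Sat(AG (AX ~halt)) = {q5}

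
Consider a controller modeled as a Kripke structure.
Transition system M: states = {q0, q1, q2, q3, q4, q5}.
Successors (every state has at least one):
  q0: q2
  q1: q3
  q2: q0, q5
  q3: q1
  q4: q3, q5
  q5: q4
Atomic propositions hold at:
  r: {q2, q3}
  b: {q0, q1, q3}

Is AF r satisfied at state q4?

AF r: least fixpoint, start Z0 = {q2, q3}, add states with every successor in Z. Z1 = {q0, q1, q2, q3}; fixed.
Sat(AF r) = {q0, q1, q2, q3}
q4 ∉ Sat(AF r) = {q0, q1, q2, q3}, so the formula does not hold at q4.

No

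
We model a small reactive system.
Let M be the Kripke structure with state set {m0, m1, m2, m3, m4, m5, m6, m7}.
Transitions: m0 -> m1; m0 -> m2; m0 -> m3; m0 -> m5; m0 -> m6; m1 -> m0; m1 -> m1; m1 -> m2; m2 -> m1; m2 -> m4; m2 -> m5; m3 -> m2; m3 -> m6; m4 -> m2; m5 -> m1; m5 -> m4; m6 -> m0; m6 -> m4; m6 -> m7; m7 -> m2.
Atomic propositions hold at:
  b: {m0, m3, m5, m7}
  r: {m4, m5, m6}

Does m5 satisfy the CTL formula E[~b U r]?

Yes

Sat(~b) = {m1, m2, m4, m6}
E[~b U r]: least fixpoint, start Z0 = Sat(r) = {m4, m5, m6}, add states in Sat(~b) with some successor in Z. Z1 = {m2, m4, m5, m6}; Z2 = {m1, m2, m4, m5, m6}; fixed.
Sat(E[~b U r]) = {m1, m2, m4, m5, m6}
m5 ∈ Sat(E[~b U r]) = {m1, m2, m4, m5, m6}, so the formula holds at m5.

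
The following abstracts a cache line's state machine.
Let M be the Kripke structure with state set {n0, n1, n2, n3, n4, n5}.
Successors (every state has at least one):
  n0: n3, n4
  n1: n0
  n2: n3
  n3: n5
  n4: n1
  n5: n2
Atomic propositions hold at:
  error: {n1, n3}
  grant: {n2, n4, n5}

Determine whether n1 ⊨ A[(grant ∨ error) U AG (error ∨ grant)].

Sat(grant ∨ error) = {n1, n2, n3, n4, n5}
Sat(error ∨ grant) = {n1, n2, n3, n4, n5}
AG (error ∨ grant): greatest fixpoint, start Z0 = {n1, n2, n3, n4, n5}, keep only states in Sat with every successor in Z. Z1 = {n2, n3, n4, n5}; Z2 = {n2, n3, n5}; fixed.
Sat(AG (error ∨ grant)) = {n2, n3, n5}
A[(grant ∨ error) U AG (error ∨ grant)]: least fixpoint, start Z0 = Sat(AG (error ∨ grant)) = {n2, n3, n5}, add states in Sat(grant ∨ error) with every successor in Z. Already a fixed point.
Sat(A[(grant ∨ error) U AG (error ∨ grant)]) = {n2, n3, n5}
n1 ∉ Sat(A[(grant ∨ error) U AG (error ∨ grant)]) = {n2, n3, n5}, so the formula does not hold at n1.

No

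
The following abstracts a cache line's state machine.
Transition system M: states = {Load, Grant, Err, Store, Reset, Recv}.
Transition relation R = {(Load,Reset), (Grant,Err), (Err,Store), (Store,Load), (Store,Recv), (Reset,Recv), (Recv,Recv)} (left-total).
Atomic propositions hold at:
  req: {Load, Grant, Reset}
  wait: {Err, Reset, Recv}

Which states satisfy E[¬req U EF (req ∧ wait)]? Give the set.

{Load, Grant, Err, Store, Reset}

Sat(¬req) = {Err, Store, Recv}
Sat(req ∧ wait) = {Reset}
EF (req ∧ wait): least fixpoint, start Z0 = {Reset}, add states with some successor in Z. Z1 = {Load, Reset}; Z2 = {Load, Store, Reset}; Z3 = {Load, Err, Store, Reset}; Z4 = {Load, Grant, Err, Store, Reset}; fixed.
Sat(EF (req ∧ wait)) = {Load, Grant, Err, Store, Reset}
E[¬req U EF (req ∧ wait)]: least fixpoint, start Z0 = Sat(EF (req ∧ wait)) = {Load, Grant, Err, Store, Reset}, add states in Sat(¬req) with some successor in Z. Already a fixed point.
Sat(E[¬req U EF (req ∧ wait)]) = {Load, Grant, Err, Store, Reset}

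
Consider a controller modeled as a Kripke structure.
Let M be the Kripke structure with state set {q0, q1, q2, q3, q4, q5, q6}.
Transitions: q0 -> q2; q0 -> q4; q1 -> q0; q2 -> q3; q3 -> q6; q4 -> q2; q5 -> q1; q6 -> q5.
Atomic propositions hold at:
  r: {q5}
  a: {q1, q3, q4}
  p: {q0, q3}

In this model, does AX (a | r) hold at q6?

Sat(a | r) = {q1, q3, q4, q5}
Sat(AX (a | r)) = {s : every successor in {q1, q3, q4, q5}} = {q2, q5, q6}
q6 ∈ Sat(AX (a | r)) = {q2, q5, q6}, so the formula holds at q6.

Yes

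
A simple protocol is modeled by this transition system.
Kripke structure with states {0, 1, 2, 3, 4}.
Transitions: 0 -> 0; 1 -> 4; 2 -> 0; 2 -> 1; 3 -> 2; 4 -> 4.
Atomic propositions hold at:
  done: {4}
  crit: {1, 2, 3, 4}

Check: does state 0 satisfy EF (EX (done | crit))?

No

Sat(done | crit) = {1, 2, 3, 4}
Sat(EX (done | crit)) = {s : some successor in {1, 2, 3, 4}} = {1, 2, 3, 4}
EF (EX (done | crit)): least fixpoint, start Z0 = {1, 2, 3, 4}, add states with some successor in Z. Already a fixed point.
Sat(EF (EX (done | crit))) = {1, 2, 3, 4}
0 ∉ Sat(EF (EX (done | crit))) = {1, 2, 3, 4}, so the formula does not hold at 0.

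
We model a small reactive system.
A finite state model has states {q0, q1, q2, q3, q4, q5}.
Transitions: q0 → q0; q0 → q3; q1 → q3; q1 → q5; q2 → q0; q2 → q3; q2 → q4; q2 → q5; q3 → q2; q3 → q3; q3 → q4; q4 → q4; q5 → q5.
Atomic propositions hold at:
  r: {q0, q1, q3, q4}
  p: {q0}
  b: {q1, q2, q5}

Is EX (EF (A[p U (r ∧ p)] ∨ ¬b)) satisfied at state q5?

No

Sat(r ∧ p) = {q0}
A[p U (r ∧ p)]: least fixpoint, start Z0 = Sat((r ∧ p)) = {q0}, add states in Sat(p) with every successor in Z. Already a fixed point.
Sat(A[p U (r ∧ p)]) = {q0}
Sat(¬b) = {q0, q3, q4}
Sat(A[p U (r ∧ p)] ∨ ¬b) = {q0, q3, q4}
EF (A[p U (r ∧ p)] ∨ ¬b): least fixpoint, start Z0 = {q0, q3, q4}, add states with some successor in Z. Z1 = {q0, q1, q2, q3, q4}; fixed.
Sat(EF (A[p U (r ∧ p)] ∨ ¬b)) = {q0, q1, q2, q3, q4}
Sat(EX (EF (A[p U (r ∧ p)] ∨ ¬b))) = {s : some successor in {q0, q1, q2, q3, q4}} = {q0, q1, q2, q3, q4}
q5 ∉ Sat(EX (EF (A[p U (r ∧ p)] ∨ ¬b))) = {q0, q1, q2, q3, q4}, so the formula does not hold at q5.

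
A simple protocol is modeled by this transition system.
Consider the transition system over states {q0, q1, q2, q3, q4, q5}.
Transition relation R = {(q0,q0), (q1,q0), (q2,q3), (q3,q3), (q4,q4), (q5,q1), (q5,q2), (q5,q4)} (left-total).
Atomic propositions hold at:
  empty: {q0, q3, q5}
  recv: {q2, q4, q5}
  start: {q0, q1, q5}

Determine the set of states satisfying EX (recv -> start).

Sat(recv -> start) = {q0, q1, q3, q5}
Sat(EX (recv -> start)) = {s : some successor in {q0, q1, q3, q5}} = {q0, q1, q2, q3, q5}

{q0, q1, q2, q3, q5}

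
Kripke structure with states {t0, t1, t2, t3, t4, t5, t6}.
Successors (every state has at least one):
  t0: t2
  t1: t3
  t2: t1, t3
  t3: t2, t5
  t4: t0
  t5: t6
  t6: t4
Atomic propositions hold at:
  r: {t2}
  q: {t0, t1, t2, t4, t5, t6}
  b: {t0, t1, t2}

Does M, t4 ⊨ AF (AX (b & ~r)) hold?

Yes

Sat(~r) = {t0, t1, t3, t4, t5, t6}
Sat(b & ~r) = {t0, t1}
Sat(AX (b & ~r)) = {s : every successor in {t0, t1}} = {t4}
AF (AX (b & ~r)): least fixpoint, start Z0 = {t4}, add states with every successor in Z. Z1 = {t4, t6}; Z2 = {t4, t5, t6}; fixed.
Sat(AF (AX (b & ~r))) = {t4, t5, t6}
t4 ∈ Sat(AF (AX (b & ~r))) = {t4, t5, t6}, so the formula holds at t4.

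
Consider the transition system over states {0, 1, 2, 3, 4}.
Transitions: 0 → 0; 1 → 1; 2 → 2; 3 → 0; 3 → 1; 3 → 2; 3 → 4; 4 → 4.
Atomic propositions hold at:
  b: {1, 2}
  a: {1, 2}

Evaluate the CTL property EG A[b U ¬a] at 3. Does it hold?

Yes

Sat(¬a) = {0, 3, 4}
A[b U ¬a]: least fixpoint, start Z0 = Sat(¬a) = {0, 3, 4}, add states in Sat(b) with every successor in Z. Already a fixed point.
Sat(A[b U ¬a]) = {0, 3, 4}
EG A[b U ¬a]: greatest fixpoint, start Z0 = {0, 3, 4}, keep only states in Sat with some successor in Z. Already a fixed point.
Sat(EG A[b U ¬a]) = {0, 3, 4}
3 ∈ Sat(EG A[b U ¬a]) = {0, 3, 4}, so the formula holds at 3.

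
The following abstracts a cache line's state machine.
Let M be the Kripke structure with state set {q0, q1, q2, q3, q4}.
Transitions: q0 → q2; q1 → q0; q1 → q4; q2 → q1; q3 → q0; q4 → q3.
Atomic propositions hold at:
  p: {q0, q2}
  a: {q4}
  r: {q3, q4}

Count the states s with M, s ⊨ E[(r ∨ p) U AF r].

Sat(r ∨ p) = {q0, q2, q3, q4}
AF r: least fixpoint, start Z0 = {q3, q4}, add states with every successor in Z. Already a fixed point.
Sat(AF r) = {q3, q4}
E[(r ∨ p) U AF r]: least fixpoint, start Z0 = Sat(AF r) = {q3, q4}, add states in Sat(r ∨ p) with some successor in Z. Already a fixed point.
Sat(E[(r ∨ p) U AF r]) = {q3, q4}
|Sat(E[(r ∨ p) U AF r])| = |{q3, q4}| = 2.

2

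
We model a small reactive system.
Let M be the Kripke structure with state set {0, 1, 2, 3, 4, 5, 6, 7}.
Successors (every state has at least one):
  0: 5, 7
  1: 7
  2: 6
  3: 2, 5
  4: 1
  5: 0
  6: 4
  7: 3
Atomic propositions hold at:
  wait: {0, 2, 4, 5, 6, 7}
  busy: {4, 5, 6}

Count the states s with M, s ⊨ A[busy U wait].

A[busy U wait]: least fixpoint, start Z0 = Sat(wait) = {0, 2, 4, 5, 6, 7}, add states in Sat(busy) with every successor in Z. Already a fixed point.
Sat(A[busy U wait]) = {0, 2, 4, 5, 6, 7}
|Sat(A[busy U wait])| = |{0, 2, 4, 5, 6, 7}| = 6.

6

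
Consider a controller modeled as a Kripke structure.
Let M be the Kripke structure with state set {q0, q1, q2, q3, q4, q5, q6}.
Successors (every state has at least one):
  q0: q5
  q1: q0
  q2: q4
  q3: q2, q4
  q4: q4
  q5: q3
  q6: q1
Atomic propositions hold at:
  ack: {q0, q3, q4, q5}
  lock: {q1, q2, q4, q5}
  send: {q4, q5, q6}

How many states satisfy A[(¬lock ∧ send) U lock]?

Sat(¬lock) = {q0, q3, q6}
Sat(¬lock ∧ send) = {q6}
A[(¬lock ∧ send) U lock]: least fixpoint, start Z0 = Sat(lock) = {q1, q2, q4, q5}, add states in Sat(¬lock ∧ send) with every successor in Z. Z1 = {q1, q2, q4, q5, q6}; fixed.
Sat(A[(¬lock ∧ send) U lock]) = {q1, q2, q4, q5, q6}
|Sat(A[(¬lock ∧ send) U lock])| = |{q1, q2, q4, q5, q6}| = 5.

5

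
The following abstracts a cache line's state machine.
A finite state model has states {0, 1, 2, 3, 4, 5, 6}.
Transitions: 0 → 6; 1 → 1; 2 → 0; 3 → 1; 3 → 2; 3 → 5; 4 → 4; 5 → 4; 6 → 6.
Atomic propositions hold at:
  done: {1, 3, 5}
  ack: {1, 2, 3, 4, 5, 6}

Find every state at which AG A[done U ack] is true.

A[done U ack]: least fixpoint, start Z0 = Sat(ack) = {1, 2, 3, 4, 5, 6}, add states in Sat(done) with every successor in Z. Already a fixed point.
Sat(A[done U ack]) = {1, 2, 3, 4, 5, 6}
AG A[done U ack]: greatest fixpoint, start Z0 = {1, 2, 3, 4, 5, 6}, keep only states in Sat with every successor in Z. Z1 = {1, 3, 4, 5, 6}; Z2 = {1, 4, 5, 6}; fixed.
Sat(AG A[done U ack]) = {1, 4, 5, 6}

{1, 4, 5, 6}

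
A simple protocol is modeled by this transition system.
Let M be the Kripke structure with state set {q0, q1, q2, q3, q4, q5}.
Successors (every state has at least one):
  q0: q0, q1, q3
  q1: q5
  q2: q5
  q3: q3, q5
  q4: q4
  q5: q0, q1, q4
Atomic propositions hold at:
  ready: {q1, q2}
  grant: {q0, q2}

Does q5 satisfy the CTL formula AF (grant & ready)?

No

Sat(grant & ready) = {q2}
AF (grant & ready): least fixpoint, start Z0 = {q2}, add states with every successor in Z. Already a fixed point.
Sat(AF (grant & ready)) = {q2}
q5 ∉ Sat(AF (grant & ready)) = {q2}, so the formula does not hold at q5.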